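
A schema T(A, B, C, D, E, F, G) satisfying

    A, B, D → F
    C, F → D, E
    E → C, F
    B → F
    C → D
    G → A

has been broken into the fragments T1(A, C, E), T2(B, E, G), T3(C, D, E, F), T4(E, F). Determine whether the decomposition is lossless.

No

Chase test. Columns are A, B, C, D, E, F, G; row i has aⱼ where attribute j ∈ Ti, else bᵢⱼ.
Initial tableau (one row per fragment):
  row 1: a1 b12 a3 b14 a5 b16 b17
  row 2: b21 a2 b23 b24 a5 b26 a7
  row 3: b31 b32 a3 a4 a5 a6 b37
  row 4: b41 b42 b43 b44 a5 a6 b47
Rows 1 and 2 agree on E; apply E→C, F and equate their C, F entries.
Rows 1 and 3 agree on E; apply E→C, F and equate their C, F entries.
Rows 1 and 4 agree on E; apply E→C, F and equate their C, F entries.
Rows 1 and 2 agree on C; apply C→D and equate their D entries.
Rows 1 and 3 agree on C; apply C→D and equate their D entries.
Rows 1 and 4 agree on C; apply C→D and equate their D entries.
No row becomes fully distinguished — the join is lossy.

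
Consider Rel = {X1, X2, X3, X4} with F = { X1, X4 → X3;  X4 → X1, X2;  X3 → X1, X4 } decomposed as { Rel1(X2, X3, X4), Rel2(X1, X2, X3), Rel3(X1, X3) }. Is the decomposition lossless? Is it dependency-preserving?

lossless and dependency-preserving

Lossless test (chase): Rows 1 and 2 agree on X3; apply X3→X1, X4 and equate their X1, X4 entries. Rows 1 and 3 agree on X3; apply X3→X1, X4 and equate their X1, X4 entries. Rows 1 and 3 agree on X4; apply X4→X1, X2 and equate their X1, X2 entries. Row 1 is now all distinguished symbols — the join is lossless.
Dependency preservation: X1, X4 → X3; X4 → X1, X2; X3 → X1, X4 are not contained in any single fragment, but the restricted closure of each left-hand side across the fragments still reaches the right-hand side; the remaining FDs each lie inside some fragment. All dependencies are preserved.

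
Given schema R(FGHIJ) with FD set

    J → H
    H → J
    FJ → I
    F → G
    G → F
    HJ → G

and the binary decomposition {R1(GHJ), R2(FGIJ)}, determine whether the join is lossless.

Common attributes: R1 ∩ R2 = {GJ}.
Closure of {GJ}: J → H applies, adding H; G → F applies, adding F; FJ → I applies, adding I. So (GJ)⁺ = {FGHIJ}.
This closure contains every attribute of R1, so R1 ∩ R2 → R1. The join is lossless.

Yes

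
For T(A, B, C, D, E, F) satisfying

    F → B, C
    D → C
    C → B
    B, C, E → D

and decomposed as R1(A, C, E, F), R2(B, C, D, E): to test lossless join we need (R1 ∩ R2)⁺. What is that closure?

B, C, D, E

R1 ∩ R2 = {C, E}.
C → B applies, adding B
B, C, E → D applies, adding D
Closure: {B, C, D, E}.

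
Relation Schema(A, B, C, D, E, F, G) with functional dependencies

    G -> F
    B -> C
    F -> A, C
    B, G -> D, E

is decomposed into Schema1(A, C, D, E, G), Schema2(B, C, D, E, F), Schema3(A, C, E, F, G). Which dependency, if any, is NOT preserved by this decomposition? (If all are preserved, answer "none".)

B, G -> D, E

Check B, G → D, E: no single fragment contains all of {B, D, E, G}, and the restricted closure of {B, G} across the fragments never reaches {D, E}.
G → F is preserved.
B → C is preserved.
F → A, C is preserved.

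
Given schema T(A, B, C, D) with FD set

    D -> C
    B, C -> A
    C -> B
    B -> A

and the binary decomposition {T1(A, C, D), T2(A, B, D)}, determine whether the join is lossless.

Yes

Common attributes: T1 ∩ T2 = {A, D}.
Closure of {A, D}: D → C applies, adding C; C → B applies, adding B. So (A, D)⁺ = {A, B, C, D}.
This closure contains every attribute of T1, so T1 ∩ T2 → T1. The join is lossless.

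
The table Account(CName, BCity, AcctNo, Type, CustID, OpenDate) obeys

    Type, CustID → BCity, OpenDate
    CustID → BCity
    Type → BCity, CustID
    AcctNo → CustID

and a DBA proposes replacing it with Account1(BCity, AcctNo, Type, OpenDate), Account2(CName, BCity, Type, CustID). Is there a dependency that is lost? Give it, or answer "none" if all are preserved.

Check AcctNo → CustID: no single fragment contains all of {AcctNo, CustID}, and the restricted closure of {AcctNo} across the fragments never reaches {CustID}.
Type, CustID → BCity, OpenDate is preserved.
CustID → BCity is preserved.
Type → BCity, CustID is preserved.

AcctNo → CustID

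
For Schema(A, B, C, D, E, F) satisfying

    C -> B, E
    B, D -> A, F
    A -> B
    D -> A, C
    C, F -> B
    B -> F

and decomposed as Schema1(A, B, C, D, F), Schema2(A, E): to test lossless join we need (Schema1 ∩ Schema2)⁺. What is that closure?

Schema1 ∩ Schema2 = {A}.
A → B applies, adding B
B → F applies, adding F
Closure: {A, B, F}.

A, B, F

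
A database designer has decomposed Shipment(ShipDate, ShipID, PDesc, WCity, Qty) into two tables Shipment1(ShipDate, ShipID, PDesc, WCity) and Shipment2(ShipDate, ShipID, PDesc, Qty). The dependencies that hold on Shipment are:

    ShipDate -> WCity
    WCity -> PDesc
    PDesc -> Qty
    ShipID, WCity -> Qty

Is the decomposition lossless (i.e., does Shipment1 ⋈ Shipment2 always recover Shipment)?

Common attributes: Shipment1 ∩ Shipment2 = {ShipDate, ShipID, PDesc}.
Closure of {ShipDate, ShipID, PDesc}: ShipDate → WCity applies, adding WCity; PDesc → Qty applies, adding Qty. So (ShipDate, ShipID, PDesc)⁺ = {ShipDate, ShipID, PDesc, WCity, Qty}.
This closure contains every attribute of Shipment1, so Shipment1 ∩ Shipment2 → Shipment1. The join is lossless.

Yes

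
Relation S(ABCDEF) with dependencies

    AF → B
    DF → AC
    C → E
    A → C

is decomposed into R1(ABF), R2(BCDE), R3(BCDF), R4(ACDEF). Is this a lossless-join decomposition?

Yes

Chase test. Columns are ABCDEF; row i has aⱼ where attribute j ∈ Ri, else bᵢⱼ.
Initial tableau (one row per fragment):
  row 1: a1 a2 b13 b14 b15 a6
  row 2: b21 a2 a3 a4 a5 b26
  row 3: b31 a2 a3 a4 b35 a6
  row 4: a1 b42 a3 a4 a5 a6
Rows 1 and 4 agree on AF; apply AF→B and equate their B entries.
Rows 3 and 4 agree on DF; apply DF→AC and equate their AC entries.
Rows 2 and 3 agree on C; apply C→E and equate their E entries.
Rows 1 and 3 agree on A; apply A→C and equate their C entries.
Rows 1 and 2 agree on C; apply C→E and equate their E entries.
Row 3 is now all distinguished symbols — the join is lossless.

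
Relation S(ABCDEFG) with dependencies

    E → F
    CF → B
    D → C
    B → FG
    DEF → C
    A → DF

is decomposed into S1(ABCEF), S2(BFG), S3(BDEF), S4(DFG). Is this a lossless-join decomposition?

Chase test. Columns are ABCDEFG; row i has aⱼ where attribute j ∈ Si, else bᵢⱼ.
Initial tableau (one row per fragment):
  row 1: a1 a2 a3 b14 a5 a6 b17
  row 2: b21 a2 b23 b24 b25 a6 a7
  row 3: b31 a2 b33 a4 a5 a6 b37
  row 4: b41 b42 b43 a4 b45 a6 a7
Rows 3 and 4 agree on D; apply D→C and equate their C entries.
Rows 1 and 2 agree on B; apply B→FG and equate their FG entries.
Rows 1 and 3 agree on B; apply B→FG and equate their FG entries.
Rows 3 and 4 agree on CF; apply CF→B and equate their B entries.
No row becomes fully distinguished — the join is lossy.

No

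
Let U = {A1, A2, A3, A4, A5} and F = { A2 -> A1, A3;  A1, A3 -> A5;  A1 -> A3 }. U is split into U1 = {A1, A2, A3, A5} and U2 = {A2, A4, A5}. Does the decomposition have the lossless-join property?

Common attributes: U1 ∩ U2 = {A2, A5}.
Closure of {A2, A5}: A2 → A1, A3 applies, adding A1, A3. So (A2, A5)⁺ = {A1, A2, A3, A5}.
This closure contains every attribute of U1, so U1 ∩ U2 → U1. The join is lossless.

Yes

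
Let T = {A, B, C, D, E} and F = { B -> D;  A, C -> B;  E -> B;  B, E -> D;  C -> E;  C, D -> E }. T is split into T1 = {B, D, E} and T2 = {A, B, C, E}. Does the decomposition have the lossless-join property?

Yes

Common attributes: T1 ∩ T2 = {B, E}.
Closure of {B, E}: B → D applies, adding D. So (B, E)⁺ = {B, D, E}.
This closure contains every attribute of T1, so T1 ∩ T2 → T1. The join is lossless.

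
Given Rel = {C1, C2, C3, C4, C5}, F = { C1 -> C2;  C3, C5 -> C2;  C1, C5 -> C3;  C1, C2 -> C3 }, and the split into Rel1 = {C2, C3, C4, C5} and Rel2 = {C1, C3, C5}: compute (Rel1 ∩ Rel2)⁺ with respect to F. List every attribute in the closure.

C2, C3, C5

Rel1 ∩ Rel2 = {C3, C5}.
C3, C5 → C2 applies, adding C2
Closure: {C2, C3, C5}.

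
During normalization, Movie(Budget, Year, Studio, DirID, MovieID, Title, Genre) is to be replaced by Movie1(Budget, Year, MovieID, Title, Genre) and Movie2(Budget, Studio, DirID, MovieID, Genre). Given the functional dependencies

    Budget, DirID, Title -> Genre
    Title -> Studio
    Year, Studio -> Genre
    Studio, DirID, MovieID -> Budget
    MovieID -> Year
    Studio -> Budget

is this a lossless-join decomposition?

Common attributes: Movie1 ∩ Movie2 = {Budget, MovieID, Genre}.
Closure of {Budget, MovieID, Genre}: MovieID → Year applies, adding Year. So (Budget, MovieID, Genre)⁺ = {Budget, Year, MovieID, Genre}.
The closure contains neither all of Movie1 = {Budget, Year, MovieID, Title, Genre} nor all of Movie2 = {Budget, Studio, DirID, MovieID, Genre}, so the common attributes are not a superkey of either fragment. The join is lossy.

No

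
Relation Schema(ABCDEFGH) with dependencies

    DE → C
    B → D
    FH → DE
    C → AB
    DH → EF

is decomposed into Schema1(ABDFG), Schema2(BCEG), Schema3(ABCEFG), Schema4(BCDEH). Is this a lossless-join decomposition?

No

Chase test. Columns are ABCDEFGH; row i has aⱼ where attribute j ∈ Schemai, else bᵢⱼ.
Initial tableau (one row per fragment):
  row 1: a1 a2 b13 a4 b15 a6 a7 b18
  row 2: b21 a2 a3 b24 a5 b26 a7 b28
  row 3: a1 a2 a3 b34 a5 a6 a7 b38
  row 4: b41 a2 a3 a4 a5 b46 b47 a8
Rows 1 and 2 agree on B; apply B→D and equate their D entries.
Rows 1 and 3 agree on B; apply B→D and equate their D entries.
Rows 2 and 3 agree on C; apply C→AB and equate their AB entries.
Rows 2 and 4 agree on C; apply C→AB and equate their AB entries.
No row becomes fully distinguished — the join is lossy.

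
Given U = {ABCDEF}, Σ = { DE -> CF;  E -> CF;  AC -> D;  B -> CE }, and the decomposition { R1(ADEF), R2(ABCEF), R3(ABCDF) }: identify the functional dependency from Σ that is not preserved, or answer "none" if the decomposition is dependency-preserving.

none

DE → CF: restricted closure across fragments reaches CF.
E → CF lies within R2.
AC → D lies within R3.
B → CE lies within R2.
Every dependency is enforceable on the fragments, so the decomposition is dependency-preserving.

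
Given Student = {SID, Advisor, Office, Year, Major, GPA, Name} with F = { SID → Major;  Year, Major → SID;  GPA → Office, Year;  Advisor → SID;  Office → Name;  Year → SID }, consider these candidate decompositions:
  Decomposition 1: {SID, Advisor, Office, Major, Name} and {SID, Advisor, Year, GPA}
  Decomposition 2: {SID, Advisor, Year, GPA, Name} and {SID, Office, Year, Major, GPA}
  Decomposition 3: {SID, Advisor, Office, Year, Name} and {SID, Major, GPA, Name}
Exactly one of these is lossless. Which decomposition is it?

Decomposition 2

Decomposition 1: common = {SID, Advisor}, closure = {SID, Advisor, Major} → lossy.
Decomposition 2: common = {SID, Year, GPA}, closure = {SID, Office, Year, Major, GPA, Name} → lossless.
Decomposition 3: common = {SID, Name}, closure = {SID, Major, Name} → lossy.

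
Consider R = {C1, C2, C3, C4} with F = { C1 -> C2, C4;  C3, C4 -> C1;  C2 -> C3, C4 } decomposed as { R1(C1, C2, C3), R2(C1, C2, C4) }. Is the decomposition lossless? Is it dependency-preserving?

lossless but not dependency-preserving

Lossless test: (C1, C2)⁺ = {C1, C2, C3, C4}, which contains all of one fragment — lossless.
Dependency preservation: the restricted closure of {C3, C4} across the fragments never reaches {C1}, so C3, C4 → C1 cannot be enforced without a join — not preserved.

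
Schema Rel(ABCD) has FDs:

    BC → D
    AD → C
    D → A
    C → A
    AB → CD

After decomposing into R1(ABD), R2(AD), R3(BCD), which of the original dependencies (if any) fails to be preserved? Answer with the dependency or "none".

C → A

Check C → A: no single fragment contains all of {AC}, and the restricted closure of {C} across the fragments never reaches {A}.
BC → D is preserved.
AD → C is preserved.
D → A is preserved.
AB → CD is preserved.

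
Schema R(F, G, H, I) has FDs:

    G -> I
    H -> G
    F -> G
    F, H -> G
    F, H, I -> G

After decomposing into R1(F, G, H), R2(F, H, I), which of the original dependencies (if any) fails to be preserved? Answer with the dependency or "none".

Check G → I: no single fragment contains all of {G, I}, and the restricted closure of {G} across the fragments never reaches {I}.
H → G is preserved.
F → G is preserved.
F, H → G is preserved.
F, H, I → G is preserved.

G -> I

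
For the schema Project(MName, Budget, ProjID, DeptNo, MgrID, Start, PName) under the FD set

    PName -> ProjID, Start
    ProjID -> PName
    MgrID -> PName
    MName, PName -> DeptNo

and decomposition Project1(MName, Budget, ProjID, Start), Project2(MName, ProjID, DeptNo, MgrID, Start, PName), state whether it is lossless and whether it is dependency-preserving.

Lossless test: (MName, ProjID, Start)⁺ = {MName, ProjID, DeptNo, Start, PName}, which is a superkey of neither fragment — lossy.
Dependency preservation: every FD's attributes lie within a single fragment, so each can be enforced locally — preserved.

lossy but dependency-preserving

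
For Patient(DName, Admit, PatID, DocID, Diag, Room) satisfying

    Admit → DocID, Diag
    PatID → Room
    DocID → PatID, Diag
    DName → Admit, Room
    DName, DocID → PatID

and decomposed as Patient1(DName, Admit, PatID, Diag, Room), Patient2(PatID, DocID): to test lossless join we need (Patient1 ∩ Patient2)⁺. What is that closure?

Patient1 ∩ Patient2 = {PatID}.
PatID → Room applies, adding Room
Closure: {PatID, Room}.

PatID, Room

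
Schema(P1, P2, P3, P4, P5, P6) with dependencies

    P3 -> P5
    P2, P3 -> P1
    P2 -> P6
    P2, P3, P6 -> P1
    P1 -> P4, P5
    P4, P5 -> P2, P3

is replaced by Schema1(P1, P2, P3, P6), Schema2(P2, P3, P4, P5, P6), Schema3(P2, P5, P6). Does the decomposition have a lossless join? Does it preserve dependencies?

lossless and dependency-preserving

Lossless test (chase): Rows 1 and 2 agree on P3; apply P3→P5 and equate their P5 entries. Rows 1 and 2 agree on P2, P3; apply P2, P3→P1 and equate their P1 entries. Rows 1 and 2 agree on P1; apply P1→P4, P5 and equate their P4, P5 entries. Row 1 is now all distinguished symbols — the join is lossless.
Dependency preservation: P1 → P4, P5 is not contained in any single fragment, but the restricted closure of its left-hand side across the fragments still reaches the right-hand side; the remaining FDs each lie inside some fragment. All dependencies are preserved.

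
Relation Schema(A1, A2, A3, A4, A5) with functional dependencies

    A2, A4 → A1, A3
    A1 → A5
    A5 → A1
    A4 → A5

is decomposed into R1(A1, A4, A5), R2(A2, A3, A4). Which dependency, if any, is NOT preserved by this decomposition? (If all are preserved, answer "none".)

none

A2, A4 → A1, A3: restricted closure across fragments reaches A1, A3.
A1 → A5 lies within R1.
A5 → A1 lies within R1.
A4 → A5 lies within R1.
Every dependency is enforceable on the fragments, so the decomposition is dependency-preserving.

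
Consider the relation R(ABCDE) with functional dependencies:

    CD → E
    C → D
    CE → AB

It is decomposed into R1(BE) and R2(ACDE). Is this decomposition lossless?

Common attributes: R1 ∩ R2 = {E}.
No dependency enlarges {E}, so (E)⁺ = {E}.
The closure contains neither all of R1 = {BE} nor all of R2 = {ACDE}, so the common attributes are not a superkey of either fragment. The join is lossy.

No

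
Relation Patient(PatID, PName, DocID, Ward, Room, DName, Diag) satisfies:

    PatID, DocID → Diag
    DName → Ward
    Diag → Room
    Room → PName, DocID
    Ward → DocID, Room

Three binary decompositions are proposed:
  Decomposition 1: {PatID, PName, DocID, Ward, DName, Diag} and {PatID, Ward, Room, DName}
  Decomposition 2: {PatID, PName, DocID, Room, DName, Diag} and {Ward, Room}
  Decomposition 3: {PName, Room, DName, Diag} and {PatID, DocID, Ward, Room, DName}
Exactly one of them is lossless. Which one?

Decomposition 1

Decomposition 1: common = {PatID, Ward, DName}, closure = {PatID, PName, DocID, Ward, Room, DName, Diag} → lossless.
Decomposition 2: common = {Room}, closure = {PName, DocID, Room} → lossy.
Decomposition 3: common = {Room, DName}, closure = {PName, DocID, Ward, Room, DName} → lossy.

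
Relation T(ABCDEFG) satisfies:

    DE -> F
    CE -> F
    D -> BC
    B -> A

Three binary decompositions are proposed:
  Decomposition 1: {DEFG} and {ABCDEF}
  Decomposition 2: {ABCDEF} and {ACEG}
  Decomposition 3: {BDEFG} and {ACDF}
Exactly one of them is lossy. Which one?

Decomposition 1: common = {DEF}, closure = {ABCDEF} → lossless.
Decomposition 2: common = {ACE}, closure = {ACEF} → lossy.
Decomposition 3: common = {DF}, closure = {ABCDF} → lossless.

Decomposition 2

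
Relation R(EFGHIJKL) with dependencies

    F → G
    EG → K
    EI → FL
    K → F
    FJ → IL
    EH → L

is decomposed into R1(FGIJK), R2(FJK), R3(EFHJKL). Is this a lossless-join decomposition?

Chase test. Columns are EFGHIJKL; row i has aⱼ where attribute j ∈ Ri, else bᵢⱼ.
Initial tableau (one row per fragment):
  row 1: b11 a2 a3 b14 a5 a6 a7 b18
  row 2: b21 a2 b23 b24 b25 a6 a7 b28
  row 3: a1 a2 b33 a4 b35 a6 a7 a8
Rows 1 and 2 agree on F; apply F→G and equate their G entries.
Rows 1 and 3 agree on F; apply F→G and equate their G entries.
Rows 1 and 2 agree on FJ; apply FJ→IL and equate their IL entries.
Rows 1 and 3 agree on FJ; apply FJ→IL and equate their IL entries.
Row 3 is now all distinguished symbols — the join is lossless.

Yes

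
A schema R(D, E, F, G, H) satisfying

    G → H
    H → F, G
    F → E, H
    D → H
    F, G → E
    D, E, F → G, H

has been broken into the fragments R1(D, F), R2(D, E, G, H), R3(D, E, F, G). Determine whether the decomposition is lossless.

Chase test. Columns are D, E, F, G, H; row i has aⱼ where attribute j ∈ Ri, else bᵢⱼ.
Initial tableau (one row per fragment):
  row 1: a1 b12 a3 b14 b15
  row 2: a1 a2 b23 a4 a5
  row 3: a1 a2 a3 a4 b35
Rows 2 and 3 agree on G; apply G→H and equate their H entries.
Rows 2 and 3 agree on H; apply H→F, G and equate their F, G entries.
Rows 1 and 2 agree on F; apply F→E, H and equate their E, H entries.
Rows 1 and 2 agree on D, E, F; apply D, E, F→G, H and equate their G, H entries.
Row 1 is now all distinguished symbols — the join is lossless.

Yes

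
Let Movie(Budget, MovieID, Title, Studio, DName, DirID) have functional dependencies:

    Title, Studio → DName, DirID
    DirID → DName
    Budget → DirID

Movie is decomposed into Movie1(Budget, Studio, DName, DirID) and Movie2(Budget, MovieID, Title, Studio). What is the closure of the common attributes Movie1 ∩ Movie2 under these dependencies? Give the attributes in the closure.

Movie1 ∩ Movie2 = {Budget, Studio}.
Budget → DirID applies, adding DirID
DirID → DName applies, adding DName
Closure: {Budget, Studio, DName, DirID}.

Budget, Studio, DName, DirID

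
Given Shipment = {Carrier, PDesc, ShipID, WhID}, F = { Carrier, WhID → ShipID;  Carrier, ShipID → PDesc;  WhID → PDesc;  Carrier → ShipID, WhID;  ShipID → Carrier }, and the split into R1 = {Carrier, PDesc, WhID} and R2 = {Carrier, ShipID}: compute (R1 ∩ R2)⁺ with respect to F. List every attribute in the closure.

R1 ∩ R2 = {Carrier}.
Carrier → ShipID, WhID applies, adding ShipID, WhID
Carrier, ShipID → PDesc applies, adding PDesc
Closure: {Carrier, PDesc, ShipID, WhID}.

Carrier, PDesc, ShipID, WhID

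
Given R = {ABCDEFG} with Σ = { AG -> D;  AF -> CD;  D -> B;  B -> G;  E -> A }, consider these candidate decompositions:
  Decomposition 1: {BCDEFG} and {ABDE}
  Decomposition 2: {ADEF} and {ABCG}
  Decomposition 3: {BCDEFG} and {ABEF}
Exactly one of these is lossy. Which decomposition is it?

Decomposition 2

Decomposition 1: common = {BDE}, closure = {ABDEG} → lossless.
Decomposition 2: common = {A}, closure = {A} → lossy.
Decomposition 3: common = {BEF}, closure = {ABCDEFG} → lossless.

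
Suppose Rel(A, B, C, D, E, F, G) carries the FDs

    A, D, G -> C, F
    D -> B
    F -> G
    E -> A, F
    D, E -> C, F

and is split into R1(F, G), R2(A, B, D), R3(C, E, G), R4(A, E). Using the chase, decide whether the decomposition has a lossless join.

No

Chase test. Columns are A, B, C, D, E, F, G; row i has aⱼ where attribute j ∈ Ri, else bᵢⱼ.
Initial tableau (one row per fragment):
  row 1: b11 b12 b13 b14 b15 a6 a7
  row 2: a1 a2 b23 a4 b25 b26 b27
  row 3: b31 b32 a3 b34 a5 b36 a7
  row 4: a1 b42 b43 b44 a5 b46 b47
Rows 3 and 4 agree on E; apply E→A, F and equate their A, F entries.
Rows 3 and 4 agree on F; apply F→G and equate their G entries.
No row becomes fully distinguished — the join is lossy.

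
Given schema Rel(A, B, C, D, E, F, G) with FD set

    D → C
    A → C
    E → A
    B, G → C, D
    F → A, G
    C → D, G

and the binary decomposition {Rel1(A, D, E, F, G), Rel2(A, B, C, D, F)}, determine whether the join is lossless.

No

Common attributes: Rel1 ∩ Rel2 = {A, D, F}.
Closure of {A, D, F}: D → C applies, adding C; F → A, G applies, adding G. So (A, D, F)⁺ = {A, C, D, F, G}.
The closure contains neither all of Rel1 = {A, D, E, F, G} nor all of Rel2 = {A, B, C, D, F}, so the common attributes are not a superkey of either fragment. The join is lossy.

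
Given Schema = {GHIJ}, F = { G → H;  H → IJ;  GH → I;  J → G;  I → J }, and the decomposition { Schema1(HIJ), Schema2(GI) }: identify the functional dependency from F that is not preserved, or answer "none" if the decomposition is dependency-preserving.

none

G → H: restricted closure across fragments reaches H.
H → IJ lies within Schema1.
GH → I: restricted closure across fragments reaches I.
J → G: restricted closure across fragments reaches G.
I → J lies within Schema1.
Every dependency is enforceable on the fragments, so the decomposition is dependency-preserving.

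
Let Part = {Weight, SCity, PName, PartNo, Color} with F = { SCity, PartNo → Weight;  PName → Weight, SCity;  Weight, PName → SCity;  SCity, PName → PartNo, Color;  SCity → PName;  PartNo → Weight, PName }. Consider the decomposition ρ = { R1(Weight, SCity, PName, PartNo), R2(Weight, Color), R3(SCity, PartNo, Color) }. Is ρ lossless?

Chase test. Columns are Weight, SCity, PName, PartNo, Color; row i has aⱼ where attribute j ∈ Ri, else bᵢⱼ.
Initial tableau (one row per fragment):
  row 1: a1 a2 a3 a4 b15
  row 2: a1 b22 b23 b24 a5
  row 3: b31 a2 b33 a4 a5
Rows 1 and 3 agree on SCity, PartNo; apply SCity, PartNo→Weight and equate their Weight entries.
Rows 1 and 3 agree on SCity; apply SCity→PName and equate their PName entries.
Rows 1 and 3 agree on SCity, PName; apply SCity, PName→PartNo, Color and equate their PartNo, Color entries.
Row 1 is now all distinguished symbols — the join is lossless.

Yes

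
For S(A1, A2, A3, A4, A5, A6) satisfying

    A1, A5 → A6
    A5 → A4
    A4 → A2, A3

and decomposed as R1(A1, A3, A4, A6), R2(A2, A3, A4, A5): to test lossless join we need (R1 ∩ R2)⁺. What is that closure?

R1 ∩ R2 = {A3, A4}.
A4 → A2, A3 applies, adding A2
Closure: {A2, A3, A4}.

A2, A3, A4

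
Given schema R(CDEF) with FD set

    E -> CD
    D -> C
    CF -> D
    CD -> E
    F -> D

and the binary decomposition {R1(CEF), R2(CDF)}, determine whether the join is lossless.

Common attributes: R1 ∩ R2 = {CF}.
Closure of {CF}: CF → D applies, adding D; CD → E applies, adding E. So (CF)⁺ = {CDEF}.
This closure contains every attribute of R1, so R1 ∩ R2 → R1. The join is lossless.

Yes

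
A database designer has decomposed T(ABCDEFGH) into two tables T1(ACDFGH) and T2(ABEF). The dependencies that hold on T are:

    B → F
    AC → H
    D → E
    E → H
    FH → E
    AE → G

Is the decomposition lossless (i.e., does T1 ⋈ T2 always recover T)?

No

Common attributes: T1 ∩ T2 = {AF}.
No dependency enlarges {AF}, so (AF)⁺ = {AF}.
The closure contains neither all of T1 = {ACDFGH} nor all of T2 = {ABEF}, so the common attributes are not a superkey of either fragment. The join is lossy.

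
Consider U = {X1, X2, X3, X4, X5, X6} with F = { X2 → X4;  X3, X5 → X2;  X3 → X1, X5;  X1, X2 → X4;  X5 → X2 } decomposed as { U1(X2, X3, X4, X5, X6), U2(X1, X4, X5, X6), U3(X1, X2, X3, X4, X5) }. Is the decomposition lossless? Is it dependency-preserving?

Lossless test (chase): Rows 1 and 3 agree on X3; apply X3→X1, X5 and equate their X1, X5 entries. Rows 1 and 2 agree on X5; apply X5→X2 and equate their X2 entries. Row 1 is now all distinguished symbols — the join is lossless.
Dependency preservation: every FD's attributes lie within a single fragment, so each can be enforced locally — preserved.

lossless and dependency-preserving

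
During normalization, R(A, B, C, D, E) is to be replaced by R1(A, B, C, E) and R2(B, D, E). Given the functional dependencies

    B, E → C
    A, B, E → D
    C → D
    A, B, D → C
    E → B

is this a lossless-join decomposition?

Common attributes: R1 ∩ R2 = {B, E}.
Closure of {B, E}: B, E → C applies, adding C; C → D applies, adding D. So (B, E)⁺ = {B, C, D, E}.
This closure contains every attribute of R2, so R1 ∩ R2 → R2. The join is lossless.

Yes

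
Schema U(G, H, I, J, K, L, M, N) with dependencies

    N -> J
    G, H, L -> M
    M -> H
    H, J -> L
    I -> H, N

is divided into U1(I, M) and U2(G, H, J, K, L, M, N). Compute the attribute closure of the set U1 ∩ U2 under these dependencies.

U1 ∩ U2 = {M}.
M → H applies, adding H
Closure: {H, M}.

H, M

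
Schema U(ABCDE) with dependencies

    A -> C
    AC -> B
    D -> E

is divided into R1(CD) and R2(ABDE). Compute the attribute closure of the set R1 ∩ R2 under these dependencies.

R1 ∩ R2 = {D}.
D → E applies, adding E
Closure: {DE}.

DE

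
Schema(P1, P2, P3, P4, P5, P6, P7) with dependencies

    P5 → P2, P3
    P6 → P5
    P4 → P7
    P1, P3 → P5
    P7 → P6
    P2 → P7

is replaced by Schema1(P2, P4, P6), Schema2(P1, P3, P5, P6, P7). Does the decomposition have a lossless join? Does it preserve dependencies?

lossy but dependency-preserving

Lossless test: (P6)⁺ = {P2, P3, P5, P6, P7}, which is a superkey of neither fragment — lossy.
Dependency preservation: P5 → P2, P3; P4 → P7; P2 → P7 are not contained in any single fragment, but the restricted closure of each left-hand side across the fragments still reaches the right-hand side; the remaining FDs each lie inside some fragment. All dependencies are preserved.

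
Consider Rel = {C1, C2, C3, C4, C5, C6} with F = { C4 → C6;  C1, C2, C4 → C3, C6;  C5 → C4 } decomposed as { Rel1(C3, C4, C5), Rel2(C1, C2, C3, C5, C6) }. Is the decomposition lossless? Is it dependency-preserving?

Lossless test: (C3, C5)⁺ = {C3, C4, C5, C6}, which contains all of one fragment — lossless.
Dependency preservation: the restricted closure of {C4} across the fragments never reaches {C6}, so C4 → C6 cannot be enforced without a join — not preserved.

lossless but not dependency-preserving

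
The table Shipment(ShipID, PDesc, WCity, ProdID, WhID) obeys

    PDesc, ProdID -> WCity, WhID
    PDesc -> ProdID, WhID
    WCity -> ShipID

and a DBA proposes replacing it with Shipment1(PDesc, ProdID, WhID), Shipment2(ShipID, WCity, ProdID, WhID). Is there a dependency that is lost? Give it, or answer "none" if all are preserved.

Check PDesc, ProdID → WCity, WhID: no single fragment contains all of {PDesc, WCity, ProdID, WhID}, and the restricted closure of {PDesc, ProdID} across the fragments never reaches {WCity, WhID}.
PDesc → ProdID, WhID is preserved.
WCity → ShipID is preserved.

PDesc, ProdID -> WCity, WhID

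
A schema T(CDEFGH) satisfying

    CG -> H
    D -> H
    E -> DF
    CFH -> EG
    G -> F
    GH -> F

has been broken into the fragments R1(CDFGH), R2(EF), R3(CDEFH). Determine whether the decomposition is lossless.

Chase test. Columns are CDEFGH; row i has aⱼ where attribute j ∈ Ri, else bᵢⱼ.
Initial tableau (one row per fragment):
  row 1: a1 a2 b13 a4 a5 a6
  row 2: b21 b22 a3 a4 b25 b26
  row 3: a1 a2 a3 a4 b35 a6
Rows 2 and 3 agree on E; apply E→DF and equate their DF entries.
Rows 1 and 3 agree on CFH; apply CFH→EG and equate their EG entries.
Rows 1 and 2 agree on D; apply D→H and equate their H entries.
Row 1 is now all distinguished symbols — the join is lossless.

Yes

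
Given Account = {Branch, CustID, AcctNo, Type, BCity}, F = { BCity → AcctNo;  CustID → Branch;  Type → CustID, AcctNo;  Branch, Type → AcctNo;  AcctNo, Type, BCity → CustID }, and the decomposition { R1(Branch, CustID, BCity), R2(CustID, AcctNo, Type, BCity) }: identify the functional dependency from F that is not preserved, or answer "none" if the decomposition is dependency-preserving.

none

BCity → AcctNo lies within R2.
CustID → Branch lies within R1.
Type → CustID, AcctNo lies within R2.
Branch, Type → AcctNo: restricted closure across fragments reaches AcctNo.
AcctNo, Type, BCity → CustID lies within R2.
Every dependency is enforceable on the fragments, so the decomposition is dependency-preserving.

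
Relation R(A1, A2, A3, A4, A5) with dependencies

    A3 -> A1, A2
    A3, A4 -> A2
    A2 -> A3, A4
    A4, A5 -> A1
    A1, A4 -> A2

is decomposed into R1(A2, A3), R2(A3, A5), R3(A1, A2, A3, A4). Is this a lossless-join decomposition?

Chase test. Columns are A1, A2, A3, A4, A5; row i has aⱼ where attribute j ∈ Ri, else bᵢⱼ.
Initial tableau (one row per fragment):
  row 1: b11 a2 a3 b14 b15
  row 2: b21 b22 a3 b24 a5
  row 3: a1 a2 a3 a4 b35
Rows 1 and 2 agree on A3; apply A3→A1, A2 and equate their A1, A2 entries.
Rows 1 and 3 agree on A3; apply A3→A1, A2 and equate their A1, A2 entries.
Rows 1 and 2 agree on A2; apply A2→A3, A4 and equate their A3, A4 entries.
Rows 1 and 3 agree on A2; apply A2→A3, A4 and equate their A3, A4 entries.
Row 2 is now all distinguished symbols — the join is lossless.

Yes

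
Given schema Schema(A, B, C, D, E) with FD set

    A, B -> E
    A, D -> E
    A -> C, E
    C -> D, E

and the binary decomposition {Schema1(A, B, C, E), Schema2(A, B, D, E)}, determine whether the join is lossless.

Yes

Common attributes: Schema1 ∩ Schema2 = {A, B, E}.
Closure of {A, B, E}: A → C, E applies, adding C; C → D, E applies, adding D. So (A, B, E)⁺ = {A, B, C, D, E}.
This closure contains every attribute of Schema1, so Schema1 ∩ Schema2 → Schema1. The join is lossless.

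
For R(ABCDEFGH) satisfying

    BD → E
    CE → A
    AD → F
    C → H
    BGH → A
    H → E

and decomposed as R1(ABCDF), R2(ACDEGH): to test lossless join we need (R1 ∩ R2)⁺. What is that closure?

R1 ∩ R2 = {ACD}.
AD → F applies, adding F
C → H applies, adding H
H → E applies, adding E
Closure: {ACDEFH}.

ACDEFH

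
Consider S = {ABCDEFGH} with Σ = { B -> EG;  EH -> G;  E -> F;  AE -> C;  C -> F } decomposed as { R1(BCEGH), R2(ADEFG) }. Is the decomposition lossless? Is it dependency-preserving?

Lossless test: (EG)⁺ = {EFG}, which is a superkey of neither fragment — lossy.
Dependency preservation: the restricted closure of {AE} across the fragments never reaches {C}, so AE → C cannot be enforced without a join — not preserved.

lossy and not dependency-preserving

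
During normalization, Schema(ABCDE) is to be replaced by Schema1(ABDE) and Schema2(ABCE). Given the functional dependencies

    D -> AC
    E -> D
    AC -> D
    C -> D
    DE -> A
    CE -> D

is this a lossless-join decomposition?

Common attributes: Schema1 ∩ Schema2 = {ABE}.
Closure of {ABE}: E → D applies, adding D; D → AC applies, adding C. So (ABE)⁺ = {ABCDE}.
This closure contains every attribute of Schema1, so Schema1 ∩ Schema2 → Schema1. The join is lossless.

Yes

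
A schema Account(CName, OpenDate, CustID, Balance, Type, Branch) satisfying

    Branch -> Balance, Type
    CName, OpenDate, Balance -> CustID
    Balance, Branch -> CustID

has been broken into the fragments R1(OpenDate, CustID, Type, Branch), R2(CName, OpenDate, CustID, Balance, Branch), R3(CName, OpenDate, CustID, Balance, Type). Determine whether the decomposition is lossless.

Yes

Chase test. Columns are CName, OpenDate, CustID, Balance, Type, Branch; row i has aⱼ where attribute j ∈ Ri, else bᵢⱼ.
Initial tableau (one row per fragment):
  row 1: b11 a2 a3 b14 a5 a6
  row 2: a1 a2 a3 a4 b25 a6
  row 3: a1 a2 a3 a4 a5 b36
Rows 1 and 2 agree on Branch; apply Branch→Balance, Type and equate their Balance, Type entries.
Row 2 is now all distinguished symbols — the join is lossless.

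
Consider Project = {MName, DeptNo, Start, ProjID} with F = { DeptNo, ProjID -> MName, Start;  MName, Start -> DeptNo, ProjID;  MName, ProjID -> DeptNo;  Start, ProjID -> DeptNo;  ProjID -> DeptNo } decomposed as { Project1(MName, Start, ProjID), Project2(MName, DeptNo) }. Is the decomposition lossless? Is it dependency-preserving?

Lossless test: (MName)⁺ = {MName}, which is a superkey of neither fragment — lossy.
Dependency preservation: the restricted closure of {MName, Start} across the fragments never reaches {DeptNo, ProjID}, so MName, Start → DeptNo, ProjID cannot be enforced without a join — not preserved.

lossy and not dependency-preserving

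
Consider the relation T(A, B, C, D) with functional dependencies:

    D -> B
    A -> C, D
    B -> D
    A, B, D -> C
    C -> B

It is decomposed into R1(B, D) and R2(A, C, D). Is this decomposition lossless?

Yes

Common attributes: R1 ∩ R2 = {D}.
Closure of {D}: D → B applies, adding B. So (D)⁺ = {B, D}.
This closure contains every attribute of R1, so R1 ∩ R2 → R1. The join is lossless.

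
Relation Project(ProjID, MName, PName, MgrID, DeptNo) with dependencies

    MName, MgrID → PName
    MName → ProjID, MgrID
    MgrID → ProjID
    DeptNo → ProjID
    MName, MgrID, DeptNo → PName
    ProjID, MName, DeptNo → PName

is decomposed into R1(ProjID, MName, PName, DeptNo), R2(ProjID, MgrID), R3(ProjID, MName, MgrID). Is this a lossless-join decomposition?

Yes

Chase test. Columns are ProjID, MName, PName, MgrID, DeptNo; row i has aⱼ where attribute j ∈ Ri, else bᵢⱼ.
Initial tableau (one row per fragment):
  row 1: a1 a2 a3 b14 a5
  row 2: a1 b22 b23 a4 b25
  row 3: a1 a2 b33 a4 b35
Rows 1 and 3 agree on MName; apply MName→ProjID, MgrID and equate their ProjID, MgrID entries.
Rows 1 and 3 agree on MName, MgrID; apply MName, MgrID→PName and equate their PName entries.
Row 1 is now all distinguished symbols — the join is lossless.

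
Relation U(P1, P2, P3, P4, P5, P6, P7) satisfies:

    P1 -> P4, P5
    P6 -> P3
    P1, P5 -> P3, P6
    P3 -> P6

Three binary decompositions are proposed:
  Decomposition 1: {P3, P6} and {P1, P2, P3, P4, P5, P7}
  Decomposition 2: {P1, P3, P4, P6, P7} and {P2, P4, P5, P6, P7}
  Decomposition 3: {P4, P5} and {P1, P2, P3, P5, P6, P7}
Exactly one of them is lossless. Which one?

Decomposition 1

Decomposition 1: common = {P3}, closure = {P3, P6} → lossless.
Decomposition 2: common = {P4, P6, P7}, closure = {P3, P4, P6, P7} → lossy.
Decomposition 3: common = {P5}, closure = {P5} → lossy.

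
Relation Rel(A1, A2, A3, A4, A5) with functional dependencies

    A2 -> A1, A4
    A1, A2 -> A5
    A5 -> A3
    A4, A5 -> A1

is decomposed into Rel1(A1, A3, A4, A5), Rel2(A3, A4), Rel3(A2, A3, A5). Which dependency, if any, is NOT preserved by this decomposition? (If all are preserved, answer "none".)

Check A2 → A1, A4: no single fragment contains all of {A1, A2, A4}, and the restricted closure of {A2} across the fragments never reaches {A1, A4}.
A1, A2 → A5 is preserved.
A5 → A3 is preserved.
A4, A5 → A1 is preserved.

A2 -> A1, A4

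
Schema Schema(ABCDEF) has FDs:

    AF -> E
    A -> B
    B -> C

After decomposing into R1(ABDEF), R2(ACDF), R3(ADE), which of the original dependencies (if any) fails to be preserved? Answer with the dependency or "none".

B -> C

Check B → C: no single fragment contains all of {BC}, and the restricted closure of {B} across the fragments never reaches {C}.
AF → E is preserved.
A → B is preserved.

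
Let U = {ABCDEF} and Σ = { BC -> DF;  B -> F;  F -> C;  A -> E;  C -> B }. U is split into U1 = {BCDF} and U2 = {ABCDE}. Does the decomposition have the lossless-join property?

Yes

Common attributes: U1 ∩ U2 = {BCD}.
Closure of {BCD}: BC → DF applies, adding F. So (BCD)⁺ = {BCDF}.
This closure contains every attribute of U1, so U1 ∩ U2 → U1. The join is lossless.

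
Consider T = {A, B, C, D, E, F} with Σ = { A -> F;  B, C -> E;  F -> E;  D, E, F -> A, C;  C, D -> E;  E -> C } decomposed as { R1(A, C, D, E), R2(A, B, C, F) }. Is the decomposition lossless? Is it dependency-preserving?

lossy and not dependency-preserving

Lossless test: (A, C)⁺ = {A, C, E, F}, which is a superkey of neither fragment — lossy.
Dependency preservation: the restricted closure of {B, C} across the fragments never reaches {E}, so B, C → E cannot be enforced without a join — not preserved.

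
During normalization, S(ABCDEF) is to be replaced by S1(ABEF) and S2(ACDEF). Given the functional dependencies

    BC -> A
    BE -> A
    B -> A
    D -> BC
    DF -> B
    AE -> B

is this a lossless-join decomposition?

Yes

Common attributes: S1 ∩ S2 = {AEF}.
Closure of {AEF}: AE → B applies, adding B. So (AEF)⁺ = {ABEF}.
This closure contains every attribute of S1, so S1 ∩ S2 → S1. The join is lossless.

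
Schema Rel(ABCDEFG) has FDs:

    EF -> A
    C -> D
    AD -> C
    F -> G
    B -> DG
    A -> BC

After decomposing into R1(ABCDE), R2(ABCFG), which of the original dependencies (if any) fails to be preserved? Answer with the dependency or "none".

Check EF → A: no single fragment contains all of {AEF}, and the restricted closure of {EF} across the fragments never reaches {A}.
C → D is preserved.
AD → C is preserved.
F → G is preserved.
B → DG is preserved.
A → BC is preserved.

EF -> A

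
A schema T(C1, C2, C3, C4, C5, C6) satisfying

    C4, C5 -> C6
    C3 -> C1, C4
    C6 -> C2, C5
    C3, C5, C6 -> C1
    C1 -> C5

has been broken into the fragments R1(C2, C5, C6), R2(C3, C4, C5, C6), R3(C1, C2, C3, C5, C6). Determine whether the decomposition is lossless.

Chase test. Columns are C1, C2, C3, C4, C5, C6; row i has aⱼ where attribute j ∈ Ri, else bᵢⱼ.
Initial tableau (one row per fragment):
  row 1: b11 a2 b13 b14 a5 a6
  row 2: b21 b22 a3 a4 a5 a6
  row 3: a1 a2 a3 b34 a5 a6
Rows 2 and 3 agree on C3; apply C3→C1, C4 and equate their C1, C4 entries.
Rows 1 and 2 agree on C6; apply C6→C2, C5 and equate their C2, C5 entries.
Row 2 is now all distinguished symbols — the join is lossless.

Yes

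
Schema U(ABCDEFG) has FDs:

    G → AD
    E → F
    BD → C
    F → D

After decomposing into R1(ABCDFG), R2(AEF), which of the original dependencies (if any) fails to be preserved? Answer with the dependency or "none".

G → AD lies within R1.
E → F lies within R2.
BD → C lies within R1.
F → D lies within R1.
Every dependency is enforceable on the fragments, so the decomposition is dependency-preserving.

none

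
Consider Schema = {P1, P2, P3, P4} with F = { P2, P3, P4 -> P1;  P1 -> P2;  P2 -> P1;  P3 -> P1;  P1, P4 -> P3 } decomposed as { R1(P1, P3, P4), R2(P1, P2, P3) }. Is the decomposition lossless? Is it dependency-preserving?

Lossless test: (P1, P3)⁺ = {P1, P2, P3}, which contains all of one fragment — lossless.
Dependency preservation: P2, P3, P4 → P1 is not contained in any single fragment, but the restricted closure of its left-hand side across the fragments still reaches the right-hand side; the remaining FDs each lie inside some fragment. All dependencies are preserved.

lossless and dependency-preserving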